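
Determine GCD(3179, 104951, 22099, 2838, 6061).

3179 = 11 · 17²; 104951 = 7 · 11 · 29 · 47; 22099 = 7² · 11 · 41; 2838 = 2 · 3 · 11 · 43; 6061 = 11 · 19 · 29
gcd takes min exponent of each prime: 11 = 11

11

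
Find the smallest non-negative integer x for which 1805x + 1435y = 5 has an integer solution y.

Euclid: 1805 = 1·1435 + 370; 1435 = 3·370 + 325; 370 = 1·325 + 45; 325 = 7·45 + 10; 45 = 4·10 + 5; 10 = 2·5 + 0 → gcd = 5; 5 = 5·1.
Back-substitution yields 1805·(128) + 1435·(-161) = 5, so one solution is x = 128·1 = 128, y = -161·1 = -161.
Solutions in x differ by 1435/5 = 287; the one in [0, 287) is 128 mod 287 = 128.

128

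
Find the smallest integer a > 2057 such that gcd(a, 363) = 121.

2299

gcd(a, 363) = 121 forces 121 | a; write a = 121s. Then gcd(121s, 121·3) = 121·gcd(s, 3), so need gcd(s, 3) = 1.
121s > 2057 gives s ≥ 18. The least s ≥ 18 coprime to 3 is 19, so a = 121·19 = 2299.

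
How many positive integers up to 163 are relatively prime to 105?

Prime factors of 105: 3, 5, 7. Count integers ≤ 163 divisible by none of them.
By inclusion–exclusion: 163 − ⌊163/3⌋ − ⌊163/5⌋ − ⌊163/7⌋ + ⌊163/15⌋ + ⌊163/21⌋ + ⌊163/35⌋ − ⌊163/105⌋ = 74.

74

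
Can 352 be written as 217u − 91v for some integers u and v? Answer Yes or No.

No

By Bézout, 217u − 91v = 352 has integer solutions iff gcd(217, 91) | 352.
Euclid: 217 = 2·91 + 35; 91 = 2·35 + 21; 35 = 1·21 + 14; 21 = 1·14 + 7; 14 = 2·7 + 0. gcd = 7; 352 mod 7 = 2. No.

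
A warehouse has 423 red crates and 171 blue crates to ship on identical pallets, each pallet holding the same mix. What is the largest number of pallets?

9

423 = 3² · 47
171 = 3² · 19
Common: 3² = 9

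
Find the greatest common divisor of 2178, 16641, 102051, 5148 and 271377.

gcd(2178, 16641): 16641 = 7·2178 + 1395; 2178 = 1·1395 + 783; 1395 = 1·783 + 612; 783 = 1·612 + 171; 612 = 3·171 + 99; 171 = 1·99 + 72; 99 = 1·72 + 27; 72 = 2·27 + 18; 27 = 1·18 + 9; 18 = 2·9 + 0 → 9
gcd(9, 102051): 102051 = 11339·9 + 0 → 9
gcd(9, 5148): 5148 = 572·9 + 0 → 9
gcd(9, 271377): 271377 = 30153·9 + 0 → 9

9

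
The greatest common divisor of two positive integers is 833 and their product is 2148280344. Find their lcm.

2578968

For any two positive integers, gcd × lcm equals their product. Hence lcm = 2148280344 / 833 = 2578968.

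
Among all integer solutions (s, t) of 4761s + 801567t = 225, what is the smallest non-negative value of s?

62462

Reduce mod 801567: 4761s ≡ 225 (mod 801567). With g = gcd(4761, 801567) = 9 dividing 225, divide through: 529s ≡ 25 (mod 89063).
Since gcd(529, 89063) = 1, s ≡ 25·(529)⁻¹ ≡ 62462 (mod 89063). Smallest non-negative: 62462.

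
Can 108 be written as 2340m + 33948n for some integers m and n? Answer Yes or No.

By Bézout, 2340m + 33948n = 108 has integer solutions iff gcd(2340, 33948) | 108.
Euclid: 33948 = 14·2340 + 1188; 2340 = 1·1188 + 1152; 1188 = 1·1152 + 36; 1152 = 32·36 + 0. gcd = 36; 108 mod 36 = 0. Yes.

Yes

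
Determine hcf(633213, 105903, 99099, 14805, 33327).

gcd(633213, 105903): 633213 = 5·105903 + 103698; 105903 = 1·103698 + 2205; 103698 = 47·2205 + 63; 2205 = 35·63 + 0 → 63
gcd(63, 99099): 99099 = 1573·63 + 0 → 63
gcd(63, 14805): 14805 = 235·63 + 0 → 63
gcd(63, 33327): 33327 = 529·63 + 0 → 63

63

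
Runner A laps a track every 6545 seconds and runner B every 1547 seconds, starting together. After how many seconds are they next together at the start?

85085

6545 = 5 · 7 · 11 · 17; 1547 = 7 · 13 · 17
max exponents: 5 · 7 · 11 · 13 · 17 = 85085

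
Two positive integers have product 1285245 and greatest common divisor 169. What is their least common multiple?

7605

gcd·lcm = product, so lcm = 1285245/169 = 7605.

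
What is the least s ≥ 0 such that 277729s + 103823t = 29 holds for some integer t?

Euclid: 277729 = 2·103823 + 70083; 103823 = 1·70083 + 33740; 70083 = 2·33740 + 2603; 33740 = 12·2603 + 2504; 2603 = 1·2504 + 99; 2504 = 25·99 + 29; 99 = 3·29 + 12; 29 = 2·12 + 5; 12 = 2·5 + 2; 5 = 2·2 + 1; 2 = 2·1 + 0 → gcd = 1; 29 = 1·29.
Back-substitution yields 277729·(-42997) + 103823·(115018) = 1, so one solution is s = -42997·29 = -1246913, t = 115018·29 = 3335522.
Solutions in s differ by 103823/1 = 103823; the one in [0, 103823) is -1246913 mod 103823 = 102786.

102786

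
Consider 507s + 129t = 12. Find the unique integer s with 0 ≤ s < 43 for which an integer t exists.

13

Euclid: 507 = 3·129 + 120; 129 = 1·120 + 9; 120 = 13·9 + 3; 9 = 3·3 + 0 → gcd = 3; 12 = 3·4.
Back-substitution yields 507·(14) + 129·(-55) = 3, so one solution is s = 14·4 = 56, t = -55·4 = -220.
Solutions in s differ by 129/3 = 43; the one in [0, 43) is 56 mod 43 = 13.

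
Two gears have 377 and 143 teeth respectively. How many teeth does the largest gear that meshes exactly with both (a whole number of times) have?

Euclid: 377 = 2·143 + 91; 143 = 1·91 + 52; 91 = 1·52 + 39; 52 = 1·39 + 13; 39 = 3·13 + 0. Last nonzero remainder: 13.

13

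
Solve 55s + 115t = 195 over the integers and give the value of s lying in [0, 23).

14

Euclid: 115 = 2·55 + 5; 55 = 11·5 + 0 → gcd = 5; 195 = 5·39.
Back-substitution yields 55·(-2) + 115·(1) = 5, so one solution is s = -2·39 = -78, t = 1·39 = 39.
Solutions in s differ by 115/5 = 23; the one in [0, 23) is -78 mod 23 = 14.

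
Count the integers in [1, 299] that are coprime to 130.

130 = 2·5·13. Inclusion–exclusion on these primes:
299 − ⌊299/2⌋ − ⌊299/5⌋ − ⌊299/13⌋ + ⌊299/10⌋ + ⌊299/26⌋ + ⌊299/65⌋ − ⌊299/130⌋ = 110

110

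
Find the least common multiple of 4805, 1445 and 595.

9720515

4805 = 5 · 31²; 1445 = 5 · 17²; 595 = 5 · 7 · 17
lcm takes max exponent of each prime: 5 · 7 · 17² · 31² = 9720515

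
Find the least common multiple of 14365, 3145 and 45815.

286481195

14365 = 5 · 13² · 17; 3145 = 5 · 17 · 37; 45815 = 5 · 7² · 11 · 17
lcm takes max exponent of each prime: 5 · 7² · 11 · 13² · 17 · 37 = 286481195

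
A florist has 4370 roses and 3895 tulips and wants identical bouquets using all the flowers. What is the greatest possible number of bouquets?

Euclid: 4370 = 1·3895 + 475; 3895 = 8·475 + 95; 475 = 5·95 + 0. Last nonzero remainder: 95.

95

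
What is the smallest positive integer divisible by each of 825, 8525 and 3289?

7646925

825 = 3 · 5² · 11; 8525 = 5² · 11 · 31; 3289 = 11 · 13 · 23
lcm takes max exponent of each prime: 3 · 5² · 11 · 13 · 23 · 31 = 7646925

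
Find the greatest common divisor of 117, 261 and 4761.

gcd(117, 261): 261 = 2·117 + 27; 117 = 4·27 + 9; 27 = 3·9 + 0 → 9
gcd(9, 4761): 4761 = 529·9 + 0 → 9

9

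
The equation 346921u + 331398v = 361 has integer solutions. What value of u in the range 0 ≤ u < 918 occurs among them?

Reduce mod 331398: 346921u ≡ 361 (mod 331398). With g = gcd(346921, 331398) = 361 dividing 361, divide through: 961u ≡ 1 (mod 918).
Since gcd(961, 918) = 1, u ≡ 1·(961)⁻¹ ≡ 427 (mod 918). Smallest non-negative: 427.

427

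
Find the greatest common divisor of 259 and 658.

Euclid: 658 = 2·259 + 140; 259 = 1·140 + 119; 140 = 1·119 + 21; 119 = 5·21 + 14; 21 = 1·14 + 7; 14 = 2·7 + 0. Last nonzero remainder: 7.

7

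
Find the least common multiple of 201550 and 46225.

372665950

201550 = 2 · 5² · 29 · 139; 46225 = 5² · 43²
max exponents: 2 · 5² · 29 · 43² · 139 = 372665950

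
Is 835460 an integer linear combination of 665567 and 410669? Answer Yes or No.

No

gcd(665567, 410669): 665567 = 1·410669 + 254898; 410669 = 1·254898 + 155771; 254898 = 1·155771 + 99127; 155771 = 1·99127 + 56644; 99127 = 1·56644 + 42483; 56644 = 1·42483 + 14161; 42483 = 3·14161 + 0 → 14161
14161 does not divide 835460, so a solution does not exist.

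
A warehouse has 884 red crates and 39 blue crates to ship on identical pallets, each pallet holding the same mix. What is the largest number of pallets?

Euclid: 884 = 22·39 + 26; 39 = 1·26 + 13; 26 = 2·13 + 0. Last nonzero remainder: 13.

13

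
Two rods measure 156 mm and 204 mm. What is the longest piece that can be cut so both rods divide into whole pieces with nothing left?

12

Euclid: 204 = 1·156 + 48; 156 = 3·48 + 12; 48 = 4·12 + 0. Last nonzero remainder: 12.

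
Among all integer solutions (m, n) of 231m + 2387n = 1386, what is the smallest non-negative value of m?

6

Reduce mod 2387: 231m ≡ 1386 (mod 2387). With g = gcd(231, 2387) = 77 dividing 1386, divide through: 3m ≡ 18 (mod 31).
Since gcd(3, 31) = 1, m ≡ 18·(3)⁻¹ ≡ 6 (mod 31). Smallest non-negative: 6.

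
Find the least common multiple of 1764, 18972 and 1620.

1764 = 2² · 3² · 7²; 18972 = 2² · 3² · 17 · 31; 1620 = 2² · 3⁴ · 5
lcm takes max exponent of each prime: 2² · 3⁴ · 5 · 7² · 17 · 31 = 41833260

41833260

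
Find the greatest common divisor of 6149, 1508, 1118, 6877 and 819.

6149 = 11 · 13 · 43; 1508 = 2² · 13 · 29; 1118 = 2 · 13 · 43; 6877 = 13 · 23²; 819 = 3² · 7 · 13
gcd takes min exponent of each prime: 13 = 13

13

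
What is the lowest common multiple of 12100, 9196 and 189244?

89890900

12100 = 2² · 5² · 11²; 9196 = 2² · 11² · 19; 189244 = 2² · 11² · 17 · 23
lcm takes max exponent of each prime: 2² · 5² · 11² · 17 · 19 · 23 = 89890900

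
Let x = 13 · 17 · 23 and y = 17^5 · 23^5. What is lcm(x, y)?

max exponent per prime: 13 · 17^5 · 23^5 = 118802926618363

118802926618363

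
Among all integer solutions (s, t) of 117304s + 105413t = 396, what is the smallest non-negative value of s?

5647

Reduce mod 105413: 117304s ≡ 396 (mod 105413). With g = gcd(117304, 105413) = 11 dividing 396, divide through: 10664s ≡ 36 (mod 9583).
Since gcd(10664, 9583) = 1, s ≡ 36·(10664)⁻¹ ≡ 5647 (mod 9583). Smallest non-negative: 5647.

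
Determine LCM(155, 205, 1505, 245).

lcm(155, 205) = 155·205/gcd = 31775/5 = 6355
lcm(6355, 1505) = 6355·1505/gcd = 9564275/5 = 1912855
lcm(1912855, 245) = 1912855·245/gcd = 468649475/35 = 13389985

13389985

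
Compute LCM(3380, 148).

3380 = 2² · 5 · 13²; 148 = 2² · 37
max exponents: 2² · 5 · 13² · 37 = 125060

125060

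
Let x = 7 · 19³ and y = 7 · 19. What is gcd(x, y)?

133

min exponent per shared prime: 7 · 19 = 133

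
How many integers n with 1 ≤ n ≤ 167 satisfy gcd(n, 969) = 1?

100

969 = 3·17·19. Inclusion–exclusion on these primes:
167 − ⌊167/3⌋ − ⌊167/17⌋ − ⌊167/19⌋ + ⌊167/51⌋ + ⌊167/57⌋ + ⌊167/323⌋ − ⌊167/969⌋ = 100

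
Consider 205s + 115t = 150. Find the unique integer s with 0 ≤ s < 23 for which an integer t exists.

Reduce mod 115: 205s ≡ 150 (mod 115). With g = gcd(205, 115) = 5 dividing 150, divide through: 41s ≡ 30 (mod 23).
Since gcd(41, 23) = 1, s ≡ 30·(41)⁻¹ ≡ 17 (mod 23). Smallest non-negative: 17.

17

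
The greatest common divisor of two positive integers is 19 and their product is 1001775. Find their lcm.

52725

Since gcd(a,b)·lcm(a,b) = ab, lcm = 1001775/19 = 52725.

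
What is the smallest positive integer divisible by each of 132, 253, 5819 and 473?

3002604

132 = 2² · 3 · 11; 253 = 11 · 23; 5819 = 11 · 23²; 473 = 11 · 43
lcm takes max exponent of each prime: 2² · 3 · 11 · 23² · 43 = 3002604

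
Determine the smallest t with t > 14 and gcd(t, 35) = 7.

gcd(t, 35) = 7 forces 7 | t; write t = 7s. Then gcd(7s, 7·5) = 7·gcd(s, 5), so need gcd(s, 5) = 1.
7s > 14 gives s ≥ 3. The least s ≥ 3 coprime to 5 is 3, so t = 7·3 = 21.

21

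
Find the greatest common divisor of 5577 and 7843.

11

Euclid: 7843 = 1·5577 + 2266; 5577 = 2·2266 + 1045; 2266 = 2·1045 + 176; 1045 = 5·176 + 165; 176 = 1·165 + 11; 165 = 15·11 + 0. Last nonzero remainder: 11.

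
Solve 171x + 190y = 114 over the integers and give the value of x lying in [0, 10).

gcd(171, 190) = 19 (Euclid: 190 = 1·171 + 19; 171 = 9·19 + 0), and 19 | 114.
Extended Euclid: 171·(-1) + 190·(1) = 19. Scale by 6: x₀ = -6.
General solution x = x₀ + 10t; reducing mod 10 gives x = 4 (and y = -3).

4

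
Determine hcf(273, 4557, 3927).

21

273 = 3 · 7 · 13; 4557 = 3 · 7² · 31; 3927 = 3 · 7 · 11 · 17
gcd takes min exponent of each prime: 3 · 7 = 21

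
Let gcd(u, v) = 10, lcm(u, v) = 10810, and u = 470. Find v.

u·v = gcd·lcm = 10·10810 = 108100, so v = 108100/470 = 230.

230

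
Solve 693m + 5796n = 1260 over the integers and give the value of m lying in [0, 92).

Reduce mod 5796: 693m ≡ 1260 (mod 5796). With g = gcd(693, 5796) = 63 dividing 1260, divide through: 11m ≡ 20 (mod 92).
Since gcd(11, 92) = 1, m ≡ 20·(11)⁻¹ ≡ 52 (mod 92). Smallest non-negative: 52.

52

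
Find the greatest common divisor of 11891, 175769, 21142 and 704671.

11

gcd(11891, 175769): 175769 = 14·11891 + 9295; 11891 = 1·9295 + 2596; 9295 = 3·2596 + 1507; 2596 = 1·1507 + 1089; 1507 = 1·1089 + 418; 1089 = 2·418 + 253; 418 = 1·253 + 165; 253 = 1·165 + 88; 165 = 1·88 + 77; 88 = 1·77 + 11; 77 = 7·11 + 0 → 11
gcd(11, 21142): 21142 = 1922·11 + 0 → 11
gcd(11, 704671): 704671 = 64061·11 + 0 → 11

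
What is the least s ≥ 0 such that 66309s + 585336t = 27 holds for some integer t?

151231

gcd(66309, 585336) = 3 (Euclid: 585336 = 8·66309 + 54864; 66309 = 1·54864 + 11445; 54864 = 4·11445 + 9084; 11445 = 1·9084 + 2361; 9084 = 3·2361 + 2001; 2361 = 1·2001 + 360; 2001 = 5·360 + 201; 360 = 1·201 + 159; 201 = 1·159 + 42; 159 = 3·42 + 33; 42 = 1·33 + 9; 33 = 3·9 + 6; 9 = 1·6 + 3; 6 = 2·3 + 0), and 3 | 27.
Extended Euclid: 66309·(-69913) + 585336·(7920) = 3. Scale by 9: s₀ = -629217.
General solution s = s₀ + 195112k; reducing mod 195112 gives s = 151231 (and t = -17132).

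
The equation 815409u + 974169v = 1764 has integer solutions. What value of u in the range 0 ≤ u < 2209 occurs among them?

Euclid: 974169 = 1·815409 + 158760; 815409 = 5·158760 + 21609; 158760 = 7·21609 + 7497; 21609 = 2·7497 + 6615; 7497 = 1·6615 + 882; 6615 = 7·882 + 441; 882 = 2·441 + 0 → gcd = 441; 1764 = 441·4.
Back-substitution yields 815409·(1037) + 974169·(-868) = 441, so one solution is u = 1037·4 = 4148, v = -868·4 = -3472.
Solutions in u differ by 974169/441 = 2209; the one in [0, 2209) is 4148 mod 2209 = 1939.

1939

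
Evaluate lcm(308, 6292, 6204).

6210204

308 = 2² · 7 · 11; 6292 = 2² · 11² · 13; 6204 = 2² · 3 · 11 · 47
lcm takes max exponent of each prime: 2² · 3 · 7 · 11² · 13 · 47 = 6210204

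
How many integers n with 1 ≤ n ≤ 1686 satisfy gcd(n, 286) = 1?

707

Prime factors of 286: 2, 11, 13. Count integers ≤ 1686 divisible by none of them.
By inclusion–exclusion: 1686 − ⌊1686/2⌋ − ⌊1686/11⌋ − ⌊1686/13⌋ + ⌊1686/22⌋ + ⌊1686/26⌋ + ⌊1686/143⌋ − ⌊1686/286⌋ = 707.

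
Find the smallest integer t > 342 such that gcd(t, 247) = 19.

361

gcd(t, 247) = 19 forces 19 | t; write t = 19s. Then gcd(19s, 19·13) = 19·gcd(s, 13), so need gcd(s, 13) = 1.
19s > 342 gives s ≥ 19. The least s ≥ 19 coprime to 13 is 19, so t = 19·19 = 361.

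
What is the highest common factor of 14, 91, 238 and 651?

gcd(14, 91): 91 = 6·14 + 7; 14 = 2·7 + 0 → 7
gcd(7, 238): 238 = 34·7 + 0 → 7
gcd(7, 651): 651 = 93·7 + 0 → 7

7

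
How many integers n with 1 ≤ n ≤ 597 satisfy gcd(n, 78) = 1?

78 = 2·3·13. Inclusion–exclusion on these primes:
597 − ⌊597/2⌋ − ⌊597/3⌋ − ⌊597/13⌋ + ⌊597/6⌋ + ⌊597/26⌋ + ⌊597/39⌋ − ⌊597/78⌋ = 184

184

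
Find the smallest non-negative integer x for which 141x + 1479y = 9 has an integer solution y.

Reduce mod 1479: 141x ≡ 9 (mod 1479). With g = gcd(141, 1479) = 3 dividing 9, divide through: 47x ≡ 3 (mod 493).
Since gcd(47, 493) = 1, x ≡ 3·(47)⁻¹ ≡ 63 (mod 493). Smallest non-negative: 63.

63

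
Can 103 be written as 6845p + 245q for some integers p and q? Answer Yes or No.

No

gcd(6845, 245): 6845 = 27·245 + 230; 245 = 1·230 + 15; 230 = 15·15 + 5; 15 = 3·5 + 0 → 5
5 does not divide 103, so a solution does not exist.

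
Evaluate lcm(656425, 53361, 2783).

951159825

656425 = 5² · 7 · 11² · 31; 53361 = 3² · 7² · 11²; 2783 = 11² · 23
lcm takes max exponent of each prime: 3² · 5² · 7² · 11² · 23 · 31 = 951159825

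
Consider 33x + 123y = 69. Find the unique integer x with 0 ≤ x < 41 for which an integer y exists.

gcd(33, 123) = 3 (Euclid: 123 = 3·33 + 24; 33 = 1·24 + 9; 24 = 2·9 + 6; 9 = 1·6 + 3; 6 = 2·3 + 0), and 3 | 69.
Extended Euclid: 33·(15) + 123·(-4) = 3. Scale by 23: x₀ = 345.
General solution x = x₀ + 41t; reducing mod 41 gives x = 17 (and y = -4).

17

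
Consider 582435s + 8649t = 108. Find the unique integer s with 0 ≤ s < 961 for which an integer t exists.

879

Euclid: 582435 = 67·8649 + 2952; 8649 = 2·2952 + 2745; 2952 = 1·2745 + 207; 2745 = 13·207 + 54; 207 = 3·54 + 45; 54 = 1·45 + 9; 45 = 5·9 + 0 → gcd = 9; 108 = 9·12.
Back-substitution yields 582435·(-167) + 8649·(11246) = 9, so one solution is s = -167·12 = -2004, t = 11246·12 = 134952.
Solutions in s differ by 8649/9 = 961; the one in [0, 961) is -2004 mod 961 = 879.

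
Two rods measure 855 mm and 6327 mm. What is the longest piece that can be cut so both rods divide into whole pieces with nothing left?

855 = 3² · 5 · 19
6327 = 3² · 19 · 37
Common: 3² · 19 = 171

171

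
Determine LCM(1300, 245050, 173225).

20094100

1300 = 2² · 5² · 13; 245050 = 2 · 5² · 13² · 29; 173225 = 5² · 13² · 41
lcm takes max exponent of each prime: 2² · 5² · 13² · 29 · 41 = 20094100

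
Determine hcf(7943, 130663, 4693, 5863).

13

gcd(7943, 130663): 130663 = 16·7943 + 3575; 7943 = 2·3575 + 793; 3575 = 4·793 + 403; 793 = 1·403 + 390; 403 = 1·390 + 13; 390 = 30·13 + 0 → 13
gcd(13, 4693): 4693 = 361·13 + 0 → 13
gcd(13, 5863): 5863 = 451·13 + 0 → 13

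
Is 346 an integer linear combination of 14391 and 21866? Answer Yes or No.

By Bézout, 14391p − 21866q = 346 has integer solutions iff gcd(14391, 21866) | 346.
Euclid: 21866 = 1·14391 + 7475; 14391 = 1·7475 + 6916; 7475 = 1·6916 + 559; 6916 = 12·559 + 208; 559 = 2·208 + 143; 208 = 1·143 + 65; 143 = 2·65 + 13; 65 = 5·13 + 0. gcd = 13; 346 mod 13 = 8. No.

No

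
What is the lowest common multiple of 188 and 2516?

188 = 2² · 47; 2516 = 2² · 17 · 37
max exponents: 2² · 17 · 37 · 47 = 118252

118252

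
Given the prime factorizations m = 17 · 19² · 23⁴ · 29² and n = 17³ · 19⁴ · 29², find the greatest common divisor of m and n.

min exponent per shared prime: 17 · 19² · 29² = 5161217

5161217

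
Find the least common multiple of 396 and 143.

5148

gcd first: 396 = 2·143 + 110; 143 = 1·110 + 33; 110 = 3·33 + 11; 33 = 3·11 + 0 → gcd = 11
lcm = 396·143/gcd = 56628/11 = 5148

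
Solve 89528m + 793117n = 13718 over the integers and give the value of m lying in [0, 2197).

2144

Euclid: 793117 = 8·89528 + 76893; 89528 = 1·76893 + 12635; 76893 = 6·12635 + 1083; 12635 = 11·1083 + 722; 1083 = 1·722 + 361; 722 = 2·361 + 0 → gcd = 361; 13718 = 361·38.
Back-substitution yields 89528·(-753) + 793117·(85) = 361, so one solution is m = -753·38 = -28614, n = 85·38 = 3230.
Solutions in m differ by 793117/361 = 2197; the one in [0, 2197) is -28614 mod 2197 = 2144.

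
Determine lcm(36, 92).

gcd first: 92 = 2·36 + 20; 36 = 1·20 + 16; 20 = 1·16 + 4; 16 = 4·4 + 0 → gcd = 4
lcm = 36·92/gcd = 3312/4 = 828

828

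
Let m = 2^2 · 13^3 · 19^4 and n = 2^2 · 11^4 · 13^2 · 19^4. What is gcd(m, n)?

88096996

min exponent per shared prime: 2^2 · 13^2 · 19^4 = 88096996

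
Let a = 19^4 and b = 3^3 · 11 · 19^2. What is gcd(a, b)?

min exponent per shared prime: 19^2 = 361

361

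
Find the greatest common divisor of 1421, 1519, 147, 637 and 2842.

gcd(1421, 1519): 1519 = 1·1421 + 98; 1421 = 14·98 + 49; 98 = 2·49 + 0 → 49
gcd(49, 147): 147 = 3·49 + 0 → 49
gcd(49, 637): 637 = 13·49 + 0 → 49
gcd(49, 2842): 2842 = 58·49 + 0 → 49

49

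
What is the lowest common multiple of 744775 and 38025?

1132802775

gcd first: 744775 = 19·38025 + 22300; 38025 = 1·22300 + 15725; 22300 = 1·15725 + 6575; 15725 = 2·6575 + 2575; 6575 = 2·2575 + 1425; 2575 = 1·1425 + 1150; 1425 = 1·1150 + 275; 1150 = 4·275 + 50; 275 = 5·50 + 25; 50 = 2·25 + 0 → gcd = 25
lcm = 744775·38025/gcd = 28320069375/25 = 1132802775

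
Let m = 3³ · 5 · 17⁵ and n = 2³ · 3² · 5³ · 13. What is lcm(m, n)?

498369807000

max exponent per prime: 2³ · 3³ · 5³ · 13 · 17⁵ = 498369807000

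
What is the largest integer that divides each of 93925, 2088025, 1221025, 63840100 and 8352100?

93925 = 5² · 13 · 17²; 2088025 = 5² · 17⁴; 1221025 = 5² · 13² · 17²; 63840100 = 2² · 5² · 17² · 47²; 8352100 = 2² · 5² · 17⁴
gcd takes min exponent of each prime: 5² · 17² = 7225

7225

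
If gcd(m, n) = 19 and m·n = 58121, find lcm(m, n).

gcd·lcm = product, so lcm = 58121/19 = 3059.

3059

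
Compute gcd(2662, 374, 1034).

22

gcd(2662, 374): 2662 = 7·374 + 44; 374 = 8·44 + 22; 44 = 2·22 + 0 → 22
gcd(22, 1034): 1034 = 47·22 + 0 → 22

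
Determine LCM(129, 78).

3354

129 = 3 · 43; 78 = 2 · 3 · 13
max exponents: 2 · 3 · 13 · 43 = 3354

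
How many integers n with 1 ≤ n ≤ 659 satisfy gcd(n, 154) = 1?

Prime factors of 154: 2, 7, 11. Count integers ≤ 659 divisible by none of them.
By inclusion–exclusion: 659 − ⌊659/2⌋ − ⌊659/7⌋ − ⌊659/11⌋ + ⌊659/14⌋ + ⌊659/22⌋ + ⌊659/77⌋ − ⌊659/154⌋ = 257.

257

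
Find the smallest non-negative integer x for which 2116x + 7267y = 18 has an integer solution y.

gcd(2116, 7267) = 1 (Euclid: 7267 = 3·2116 + 919; 2116 = 2·919 + 278; 919 = 3·278 + 85; 278 = 3·85 + 23; 85 = 3·23 + 16; 23 = 1·16 + 7; 16 = 2·7 + 2; 7 = 3·2 + 1; 2 = 2·1 + 0), and 1 | 18.
Extended Euclid: 2116·(3163) + 7267·(-921) = 1. Scale by 18: x₀ = 56934.
General solution x = x₀ + 7267t; reducing mod 7267 gives x = 6065 (and y = -1766).

6065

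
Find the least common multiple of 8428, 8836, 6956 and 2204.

379553993924

lcm(8428, 8836) = 8428·8836/gcd = 74469808/4 = 18617452
lcm(18617452, 6956) = 18617452·6956/gcd = 129502996112/188 = 688845724
lcm(688845724, 2204) = 688845724·2204/gcd = 1518215975696/4 = 379553993924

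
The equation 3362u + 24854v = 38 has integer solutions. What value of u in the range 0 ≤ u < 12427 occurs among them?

2617

Reduce mod 24854: 3362u ≡ 38 (mod 24854). With g = gcd(3362, 24854) = 2 dividing 38, divide through: 1681u ≡ 19 (mod 12427).
Since gcd(1681, 12427) = 1, u ≡ 19·(1681)⁻¹ ≡ 2617 (mod 12427). Smallest non-negative: 2617.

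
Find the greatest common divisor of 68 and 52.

4

Euclid: 68 = 1·52 + 16; 52 = 3·16 + 4; 16 = 4·4 + 0. Last nonzero remainder: 4.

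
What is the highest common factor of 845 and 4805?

Euclid: 4805 = 5·845 + 580; 845 = 1·580 + 265; 580 = 2·265 + 50; 265 = 5·50 + 15; 50 = 3·15 + 5; 15 = 3·5 + 0. Last nonzero remainder: 5.

5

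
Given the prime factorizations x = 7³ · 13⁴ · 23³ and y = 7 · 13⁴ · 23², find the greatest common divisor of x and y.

min exponent per shared prime: 7 · 13⁴ · 23² = 105761383

105761383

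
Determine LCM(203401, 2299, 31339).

1000936321

203401 = 11² · 41²; 2299 = 11² · 19; 31339 = 7 · 11² · 37
lcm takes max exponent of each prime: 7 · 11² · 19 · 37 · 41² = 1000936321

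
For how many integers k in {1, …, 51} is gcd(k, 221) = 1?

45

221 = 13·17. Inclusion–exclusion on these primes:
51 − ⌊51/13⌋ − ⌊51/17⌋ + ⌊51/221⌋ = 45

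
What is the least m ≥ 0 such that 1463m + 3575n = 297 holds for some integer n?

269

Euclid: 3575 = 2·1463 + 649; 1463 = 2·649 + 165; 649 = 3·165 + 154; 165 = 1·154 + 11; 154 = 14·11 + 0 → gcd = 11; 297 = 11·27.
Back-substitution yields 1463·(22) + 3575·(-9) = 11, so one solution is m = 22·27 = 594, n = -9·27 = -243.
Solutions in m differ by 3575/11 = 325; the one in [0, 325) is 594 mod 325 = 269.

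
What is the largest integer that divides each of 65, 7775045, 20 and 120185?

5

65 = 5 · 13; 7775045 = 5 · 29² · 43²; 20 = 2² · 5; 120185 = 5 · 13 · 43²
gcd takes min exponent of each prime: 5 = 5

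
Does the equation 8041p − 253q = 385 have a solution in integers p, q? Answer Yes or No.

gcd(8041, 253): 8041 = 31·253 + 198; 253 = 1·198 + 55; 198 = 3·55 + 33; 55 = 1·33 + 22; 33 = 1·22 + 11; 22 = 2·11 + 0 → 11
11 divides 385, so a solution exists.

Yes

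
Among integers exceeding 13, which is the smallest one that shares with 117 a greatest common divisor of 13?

26

117 = 13·9. Any k with gcd(k, 117) = 13 is a multiple of 13, say 13s, with s coprime to 9.
Need s > 13/13, so s ≥ 2. First s ≥ 2 with gcd(s, 9) = 1 is s = 2. Thus k = 13·2 = 26.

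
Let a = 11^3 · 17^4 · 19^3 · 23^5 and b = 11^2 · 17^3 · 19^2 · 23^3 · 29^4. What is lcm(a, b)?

max exponent per prime: 11^3 · 17^4 · 19^3 · 23^5 · 29^4 = 3471088730217534537494647

3471088730217534537494647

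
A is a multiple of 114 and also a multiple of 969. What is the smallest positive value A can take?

gcd first: 969 = 8·114 + 57; 114 = 2·57 + 0 → gcd = 57
lcm = 114·969/gcd = 110466/57 = 1938

1938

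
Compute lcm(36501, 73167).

gcd first: 73167 = 2·36501 + 165; 36501 = 221·165 + 36; 165 = 4·36 + 21; 36 = 1·21 + 15; 21 = 1·15 + 6; 15 = 2·6 + 3; 6 = 2·3 + 0 → gcd = 3
lcm = 36501·73167/gcd = 2670668667/3 = 890222889

890222889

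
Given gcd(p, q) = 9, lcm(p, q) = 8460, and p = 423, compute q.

p·q = gcd·lcm = 9·8460 = 76140, so q = 76140/423 = 180.

180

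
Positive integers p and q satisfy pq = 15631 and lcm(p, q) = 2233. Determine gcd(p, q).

gcd·lcm = product, so gcd = 15631/2233 = 7.

7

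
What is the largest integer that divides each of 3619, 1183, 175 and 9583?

7

gcd(3619, 1183): 3619 = 3·1183 + 70; 1183 = 16·70 + 63; 70 = 1·63 + 7; 63 = 9·7 + 0 → 7
gcd(7, 175): 175 = 25·7 + 0 → 7
gcd(7, 9583): 9583 = 1369·7 + 0 → 7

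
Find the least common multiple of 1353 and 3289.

404547

1353 = 3 · 11 · 41; 3289 = 11 · 13 · 23
max exponents: 3 · 11 · 13 · 23 · 41 = 404547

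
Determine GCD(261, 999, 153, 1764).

261 = 3² · 29; 999 = 3³ · 37; 153 = 3² · 17; 1764 = 2² · 3² · 7²
gcd takes min exponent of each prime: 3² = 9

9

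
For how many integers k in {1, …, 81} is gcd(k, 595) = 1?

52

595 = 5·7·17. Inclusion–exclusion on these primes:
81 − ⌊81/5⌋ − ⌊81/7⌋ − ⌊81/17⌋ + ⌊81/35⌋ + ⌊81/85⌋ + ⌊81/119⌋ − ⌊81/595⌋ = 52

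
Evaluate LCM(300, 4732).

300 = 2² · 3 · 5²; 4732 = 2² · 7 · 13²
max exponents: 2² · 3 · 5² · 7 · 13² = 354900

354900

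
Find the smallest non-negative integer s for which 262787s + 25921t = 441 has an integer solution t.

261

Euclid: 262787 = 10·25921 + 3577; 25921 = 7·3577 + 882; 3577 = 4·882 + 49; 882 = 18·49 + 0 → gcd = 49; 441 = 49·9.
Back-substitution yields 262787·(29) + 25921·(-294) = 49, so one solution is s = 29·9 = 261, t = -294·9 = -2646.
Solutions in s differ by 25921/49 = 529; the one in [0, 529) is 261 mod 529 = 261.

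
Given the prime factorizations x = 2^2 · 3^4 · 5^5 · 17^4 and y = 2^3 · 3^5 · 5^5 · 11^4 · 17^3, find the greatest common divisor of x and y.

4974412500

min exponent per shared prime: 2^2 · 3^4 · 5^5 · 17^3 = 4974412500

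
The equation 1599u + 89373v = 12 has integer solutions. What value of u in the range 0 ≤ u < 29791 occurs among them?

gcd(1599, 89373) = 3 (Euclid: 89373 = 55·1599 + 1428; 1599 = 1·1428 + 171; 1428 = 8·171 + 60; 171 = 2·60 + 51; 60 = 1·51 + 9; 51 = 5·9 + 6; 9 = 1·6 + 3; 6 = 2·3 + 0), and 3 | 12.
Extended Euclid: 1599·(-10452) + 89373·(187) = 3. Scale by 4: u₀ = -41808.
General solution u = u₀ + 29791t; reducing mod 29791 gives u = 17774 (and v = -318).

17774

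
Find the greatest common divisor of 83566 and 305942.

14

Euclid: 305942 = 3·83566 + 55244; 83566 = 1·55244 + 28322; 55244 = 1·28322 + 26922; 28322 = 1·26922 + 1400; 26922 = 19·1400 + 322; 1400 = 4·322 + 112; 322 = 2·112 + 98; 112 = 1·98 + 14; 98 = 7·14 + 0. Last nonzero remainder: 14.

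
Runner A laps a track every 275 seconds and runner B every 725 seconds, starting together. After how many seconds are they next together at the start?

gcd first: 725 = 2·275 + 175; 275 = 1·175 + 100; 175 = 1·100 + 75; 100 = 1·75 + 25; 75 = 3·25 + 0 → gcd = 25
lcm = 275·725/gcd = 199375/25 = 7975

7975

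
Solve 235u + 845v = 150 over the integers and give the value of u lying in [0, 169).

33

gcd(235, 845) = 5 (Euclid: 845 = 3·235 + 140; 235 = 1·140 + 95; 140 = 1·95 + 45; 95 = 2·45 + 5; 45 = 9·5 + 0), and 5 | 150.
Extended Euclid: 235·(18) + 845·(-5) = 5. Scale by 30: u₀ = 540.
General solution u = u₀ + 169t; reducing mod 169 gives u = 33 (and v = -9).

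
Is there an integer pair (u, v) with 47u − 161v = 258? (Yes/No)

Yes

gcd(47, 161): 161 = 3·47 + 20; 47 = 2·20 + 7; 20 = 2·7 + 6; 7 = 1·6 + 1; 6 = 6·1 + 0 → 1
1 divides 258, so a solution exists.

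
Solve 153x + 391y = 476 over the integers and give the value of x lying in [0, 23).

21

gcd(153, 391) = 17 (Euclid: 391 = 2·153 + 85; 153 = 1·85 + 68; 85 = 1·68 + 17; 68 = 4·17 + 0), and 17 | 476.
Extended Euclid: 153·(-5) + 391·(2) = 17. Scale by 28: x₀ = -140.
General solution x = x₀ + 23t; reducing mod 23 gives x = 21 (and y = -7).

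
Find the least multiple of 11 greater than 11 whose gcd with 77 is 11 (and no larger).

22

gcd(k, 77) = 11 forces 11 | k; write k = 11s. Then gcd(11s, 11·7) = 11·gcd(s, 7), so need gcd(s, 7) = 1.
11s > 11 gives s ≥ 2. The least s ≥ 2 coprime to 7 is 2, so k = 11·2 = 22.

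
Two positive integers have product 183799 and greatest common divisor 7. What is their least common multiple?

26257

gcd·lcm = product, so lcm = 183799/7 = 26257.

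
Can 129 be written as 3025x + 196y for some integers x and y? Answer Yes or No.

Yes

gcd(3025, 196): 3025 = 15·196 + 85; 196 = 2·85 + 26; 85 = 3·26 + 7; 26 = 3·7 + 5; 7 = 1·5 + 2; 5 = 2·2 + 1; 2 = 2·1 + 0 → 1
1 divides 129, so a solution exists.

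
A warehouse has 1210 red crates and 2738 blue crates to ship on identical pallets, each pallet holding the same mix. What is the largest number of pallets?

Euclid: 2738 = 2·1210 + 318; 1210 = 3·318 + 256; 318 = 1·256 + 62; 256 = 4·62 + 8; 62 = 7·8 + 6; 8 = 1·6 + 2; 6 = 3·2 + 0. Last nonzero remainder: 2.

2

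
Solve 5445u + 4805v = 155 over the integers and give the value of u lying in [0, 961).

gcd(5445, 4805) = 5 (Euclid: 5445 = 1·4805 + 640; 4805 = 7·640 + 325; 640 = 1·325 + 315; 325 = 1·315 + 10; 315 = 31·10 + 5; 10 = 2·5 + 0), and 5 | 155.
Extended Euclid: 5445·(473) + 4805·(-536) = 5. Scale by 31: u₀ = 14663.
General solution u = u₀ + 961t; reducing mod 961 gives u = 248 (and v = -281).

248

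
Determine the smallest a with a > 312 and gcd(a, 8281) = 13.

325

Multiples of 13 above 312: 13·25, 13·26, … . Need the cofactor coprime to 8281/13 = 637.
Checking s = 25, 26, … the first with gcd(s, 637) = 1 is s = 25, giving 325.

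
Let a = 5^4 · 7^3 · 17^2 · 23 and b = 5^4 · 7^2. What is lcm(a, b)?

max exponent per prime: 5^4 · 7^3 · 17^2 · 23 = 1424950625

1424950625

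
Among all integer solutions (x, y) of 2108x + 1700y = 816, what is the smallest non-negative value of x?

gcd(2108, 1700) = 68 (Euclid: 2108 = 1·1700 + 408; 1700 = 4·408 + 68; 408 = 6·68 + 0), and 68 | 816.
Extended Euclid: 2108·(-4) + 1700·(5) = 68. Scale by 12: x₀ = -48.
General solution x = x₀ + 25t; reducing mod 25 gives x = 2 (and y = -2).

2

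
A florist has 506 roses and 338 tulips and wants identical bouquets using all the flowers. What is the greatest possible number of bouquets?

2

506 = 2 · 11 · 23
338 = 2 · 13²
Common: 2 = 2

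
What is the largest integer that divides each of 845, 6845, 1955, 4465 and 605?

gcd(845, 6845): 6845 = 8·845 + 85; 845 = 9·85 + 80; 85 = 1·80 + 5; 80 = 16·5 + 0 → 5
gcd(5, 1955): 1955 = 391·5 + 0 → 5
gcd(5, 4465): 4465 = 893·5 + 0 → 5
gcd(5, 605): 605 = 121·5 + 0 → 5

5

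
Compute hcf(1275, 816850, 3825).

gcd(1275, 816850): 816850 = 640·1275 + 850; 1275 = 1·850 + 425; 850 = 2·425 + 0 → 425
gcd(425, 3825): 3825 = 9·425 + 0 → 425

425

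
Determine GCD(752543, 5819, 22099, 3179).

gcd(752543, 5819): 752543 = 129·5819 + 1892; 5819 = 3·1892 + 143; 1892 = 13·143 + 33; 143 = 4·33 + 11; 33 = 3·11 + 0 → 11
gcd(11, 22099): 22099 = 2009·11 + 0 → 11
gcd(11, 3179): 3179 = 289·11 + 0 → 11

11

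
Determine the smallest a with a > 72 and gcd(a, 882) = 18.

90

gcd(a, 882) = 18 forces 18 | a; write a = 18s. Then gcd(18s, 18·49) = 18·gcd(s, 49), so need gcd(s, 49) = 1.
18s > 72 gives s ≥ 5. The least s ≥ 5 coprime to 49 is 5, so a = 18·5 = 90.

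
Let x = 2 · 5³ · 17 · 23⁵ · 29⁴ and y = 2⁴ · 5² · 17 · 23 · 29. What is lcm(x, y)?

max exponent per prime: 2⁴ · 5³ · 17 · 23⁵ · 29⁴ = 154778305855022000

154778305855022000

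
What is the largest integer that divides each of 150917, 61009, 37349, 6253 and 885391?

169

gcd(150917, 61009): 150917 = 2·61009 + 28899; 61009 = 2·28899 + 3211; 28899 = 9·3211 + 0 → 3211
gcd(3211, 37349): 37349 = 11·3211 + 2028; 3211 = 1·2028 + 1183; 2028 = 1·1183 + 845; 1183 = 1·845 + 338; 845 = 2·338 + 169; 338 = 2·169 + 0 → 169
gcd(169, 6253): 6253 = 37·169 + 0 → 169
gcd(169, 885391): 885391 = 5239·169 + 0 → 169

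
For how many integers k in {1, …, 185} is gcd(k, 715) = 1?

Prime factors of 715: 5, 11, 13. Count integers ≤ 185 divisible by none of them.
By inclusion–exclusion: 185 − ⌊185/5⌋ − ⌊185/11⌋ − ⌊185/13⌋ + ⌊185/55⌋ + ⌊185/65⌋ + ⌊185/143⌋ − ⌊185/715⌋ = 124.

124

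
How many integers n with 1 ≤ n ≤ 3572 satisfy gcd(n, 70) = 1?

Prime factors of 70: 2, 5, 7. Count integers ≤ 3572 divisible by none of them.
By inclusion–exclusion: 3572 − ⌊3572/2⌋ − ⌊3572/5⌋ − ⌊3572/7⌋ + ⌊3572/10⌋ + ⌊3572/14⌋ + ⌊3572/35⌋ − ⌊3572/70⌋ = 1225.

1225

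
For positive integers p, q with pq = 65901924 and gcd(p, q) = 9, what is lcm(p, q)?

Since gcd(p,q)·lcm(p,q) = pq, lcm = 65901924/9 = 7322436.

7322436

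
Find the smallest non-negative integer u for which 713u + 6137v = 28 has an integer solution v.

Reduce mod 6137: 713u ≡ 28 (mod 6137). With g = gcd(713, 6137) = 1 dividing 28, divide through: 713u ≡ 28 (mod 6137).
Since gcd(713, 6137) = 1, u ≡ 28·(713)⁻¹ ≡ 1842 (mod 6137). Smallest non-negative: 1842.

1842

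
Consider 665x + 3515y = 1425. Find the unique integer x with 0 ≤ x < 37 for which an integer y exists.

18

Reduce mod 3515: 665x ≡ 1425 (mod 3515). With g = gcd(665, 3515) = 95 dividing 1425, divide through: 7x ≡ 15 (mod 37).
Since gcd(7, 37) = 1, x ≡ 15·(7)⁻¹ ≡ 18 (mod 37). Smallest non-negative: 18.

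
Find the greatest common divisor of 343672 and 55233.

6137

Euclid: 343672 = 6·55233 + 12274; 55233 = 4·12274 + 6137; 12274 = 2·6137 + 0. Last nonzero remainder: 6137.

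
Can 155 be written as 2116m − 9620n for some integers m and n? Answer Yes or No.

No

By Bézout, 2116m − 9620n = 155 has integer solutions iff gcd(2116, 9620) | 155.
Euclid: 9620 = 4·2116 + 1156; 2116 = 1·1156 + 960; 1156 = 1·960 + 196; 960 = 4·196 + 176; 196 = 1·176 + 20; 176 = 8·20 + 16; 20 = 1·16 + 4; 16 = 4·4 + 0. gcd = 4; 155 mod 4 = 3. No.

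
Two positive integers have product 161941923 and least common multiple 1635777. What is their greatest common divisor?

From gcd × lcm = ab: gcd = 161941923 / 1635777 = 99.

99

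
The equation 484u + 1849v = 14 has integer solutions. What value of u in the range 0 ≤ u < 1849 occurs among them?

Euclid: 1849 = 3·484 + 397; 484 = 1·397 + 87; 397 = 4·87 + 49; 87 = 1·49 + 38; 49 = 1·38 + 11; 38 = 3·11 + 5; 11 = 2·5 + 1; 5 = 5·1 + 0 → gcd = 1; 14 = 1·14.
Back-substitution yields 484·(-340) + 1849·(89) = 1, so one solution is u = -340·14 = -4760, v = 89·14 = 1246.
Solutions in u differ by 1849/1 = 1849; the one in [0, 1849) is -4760 mod 1849 = 787.

787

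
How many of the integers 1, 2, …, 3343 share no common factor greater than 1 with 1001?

2405

1001 = 7·11·13. Inclusion–exclusion on these primes:
3343 − ⌊3343/7⌋ − ⌊3343/11⌋ − ⌊3343/13⌋ + ⌊3343/77⌋ + ⌊3343/91⌋ + ⌊3343/143⌋ − ⌊3343/1001⌋ = 2405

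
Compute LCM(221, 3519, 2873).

594711

lcm(221, 3519) = 221·3519/gcd = 777699/17 = 45747
lcm(45747, 2873) = 45747·2873/gcd = 131431131/221 = 594711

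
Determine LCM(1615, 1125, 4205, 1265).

77316388875

1615 = 5 · 17 · 19; 1125 = 3² · 5³; 4205 = 5 · 29²; 1265 = 5 · 11 · 23
lcm takes max exponent of each prime: 3² · 5³ · 11 · 17 · 19 · 23 · 29² = 77316388875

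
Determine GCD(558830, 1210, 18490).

10

gcd(558830, 1210): 558830 = 461·1210 + 1020; 1210 = 1·1020 + 190; 1020 = 5·190 + 70; 190 = 2·70 + 50; 70 = 1·50 + 20; 50 = 2·20 + 10; 20 = 2·10 + 0 → 10
gcd(10, 18490): 18490 = 1849·10 + 0 → 10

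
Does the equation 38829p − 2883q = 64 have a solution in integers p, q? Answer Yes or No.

No

gcd(38829, 2883): 38829 = 13·2883 + 1350; 2883 = 2·1350 + 183; 1350 = 7·183 + 69; 183 = 2·69 + 45; 69 = 1·45 + 24; 45 = 1·24 + 21; 24 = 1·21 + 3; 21 = 7·3 + 0 → 3
3 does not divide 64, so a solution does not exist.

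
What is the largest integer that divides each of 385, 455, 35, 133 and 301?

7

gcd(385, 455): 455 = 1·385 + 70; 385 = 5·70 + 35; 70 = 2·35 + 0 → 35
gcd(35, 35): 35 = 1·35 + 0 → 35
gcd(35, 133): 133 = 3·35 + 28; 35 = 1·28 + 7; 28 = 4·7 + 0 → 7
gcd(7, 301): 301 = 43·7 + 0 → 7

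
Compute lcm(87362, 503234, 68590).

5784674830

87362 = 2 · 11² · 19²; 503234 = 2 · 17 · 19² · 41; 68590 = 2 · 5 · 19³
lcm takes max exponent of each prime: 2 · 5 · 11² · 17 · 19³ · 41 = 5784674830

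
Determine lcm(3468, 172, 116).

3468 = 2² · 3 · 17²; 172 = 2² · 43; 116 = 2² · 29
lcm takes max exponent of each prime: 2² · 3 · 17² · 29 · 43 = 4324596

4324596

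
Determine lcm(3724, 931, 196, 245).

lcm(3724, 931) = 3724·931/gcd = 3467044/931 = 3724
lcm(3724, 196) = 3724·196/gcd = 729904/196 = 3724
lcm(3724, 245) = 3724·245/gcd = 912380/49 = 18620

18620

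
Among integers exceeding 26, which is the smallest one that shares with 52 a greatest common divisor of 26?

52 = 26·2. Any x with gcd(x, 52) = 26 is a multiple of 26, say 26s, with s coprime to 2.
Need s > 26/26, so s ≥ 2. First s ≥ 2 with gcd(s, 2) = 1 is s = 3. Thus x = 26·3 = 78.

78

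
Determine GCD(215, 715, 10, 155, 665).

5

215 = 5 · 43; 715 = 5 · 11 · 13; 10 = 2 · 5; 155 = 5 · 31; 665 = 5 · 7 · 19
gcd takes min exponent of each prime: 5 = 5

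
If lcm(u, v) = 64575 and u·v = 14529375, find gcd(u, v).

From gcd × lcm = uv: gcd = 14529375 / 64575 = 225.

225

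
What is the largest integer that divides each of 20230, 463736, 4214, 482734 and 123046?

14

gcd(20230, 463736): 463736 = 22·20230 + 18676; 20230 = 1·18676 + 1554; 18676 = 12·1554 + 28; 1554 = 55·28 + 14; 28 = 2·14 + 0 → 14
gcd(14, 4214): 4214 = 301·14 + 0 → 14
gcd(14, 482734): 482734 = 34481·14 + 0 → 14
gcd(14, 123046): 123046 = 8789·14 + 0 → 14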